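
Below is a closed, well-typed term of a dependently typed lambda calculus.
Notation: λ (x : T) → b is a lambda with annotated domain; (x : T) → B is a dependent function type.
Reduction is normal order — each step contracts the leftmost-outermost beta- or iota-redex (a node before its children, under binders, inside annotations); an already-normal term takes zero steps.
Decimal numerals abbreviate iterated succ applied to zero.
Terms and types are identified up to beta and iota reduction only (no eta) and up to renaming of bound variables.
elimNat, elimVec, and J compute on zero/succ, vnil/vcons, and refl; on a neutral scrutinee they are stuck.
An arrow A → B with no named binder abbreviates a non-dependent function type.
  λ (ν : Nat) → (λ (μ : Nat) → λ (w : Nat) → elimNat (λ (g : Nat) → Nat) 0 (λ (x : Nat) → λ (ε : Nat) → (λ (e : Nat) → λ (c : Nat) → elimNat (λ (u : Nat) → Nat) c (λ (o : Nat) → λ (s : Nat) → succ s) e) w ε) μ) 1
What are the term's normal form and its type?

resulting normal form:
  λ (ν : Nat) → λ (μ : Nat) → elimNat (λ (w : Nat) → Nat) 0 (λ (g : Nat) → λ (x : Nat) → succ x) μ
inferred type:
  Nat → Nat → Nat


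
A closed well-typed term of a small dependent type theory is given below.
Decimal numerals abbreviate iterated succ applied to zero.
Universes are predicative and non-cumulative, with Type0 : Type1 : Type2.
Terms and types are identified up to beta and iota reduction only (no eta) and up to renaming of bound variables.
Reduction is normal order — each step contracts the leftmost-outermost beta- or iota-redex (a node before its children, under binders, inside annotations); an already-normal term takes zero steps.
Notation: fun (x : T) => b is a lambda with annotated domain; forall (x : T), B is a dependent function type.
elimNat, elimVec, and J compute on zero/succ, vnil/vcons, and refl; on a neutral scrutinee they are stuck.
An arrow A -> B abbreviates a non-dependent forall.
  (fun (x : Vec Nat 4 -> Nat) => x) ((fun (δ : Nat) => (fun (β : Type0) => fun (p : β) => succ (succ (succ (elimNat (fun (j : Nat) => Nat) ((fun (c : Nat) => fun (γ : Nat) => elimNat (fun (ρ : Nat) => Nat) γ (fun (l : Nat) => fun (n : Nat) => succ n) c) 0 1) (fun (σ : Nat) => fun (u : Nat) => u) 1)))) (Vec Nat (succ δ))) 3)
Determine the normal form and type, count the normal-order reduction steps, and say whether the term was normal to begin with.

normal form:
  fun (x : Vec Nat 4) => 4
inferred type:
  Vec Nat 4 -> Nat
normal-order step count: 10
term was already normal: no
first redex: a beta-redex


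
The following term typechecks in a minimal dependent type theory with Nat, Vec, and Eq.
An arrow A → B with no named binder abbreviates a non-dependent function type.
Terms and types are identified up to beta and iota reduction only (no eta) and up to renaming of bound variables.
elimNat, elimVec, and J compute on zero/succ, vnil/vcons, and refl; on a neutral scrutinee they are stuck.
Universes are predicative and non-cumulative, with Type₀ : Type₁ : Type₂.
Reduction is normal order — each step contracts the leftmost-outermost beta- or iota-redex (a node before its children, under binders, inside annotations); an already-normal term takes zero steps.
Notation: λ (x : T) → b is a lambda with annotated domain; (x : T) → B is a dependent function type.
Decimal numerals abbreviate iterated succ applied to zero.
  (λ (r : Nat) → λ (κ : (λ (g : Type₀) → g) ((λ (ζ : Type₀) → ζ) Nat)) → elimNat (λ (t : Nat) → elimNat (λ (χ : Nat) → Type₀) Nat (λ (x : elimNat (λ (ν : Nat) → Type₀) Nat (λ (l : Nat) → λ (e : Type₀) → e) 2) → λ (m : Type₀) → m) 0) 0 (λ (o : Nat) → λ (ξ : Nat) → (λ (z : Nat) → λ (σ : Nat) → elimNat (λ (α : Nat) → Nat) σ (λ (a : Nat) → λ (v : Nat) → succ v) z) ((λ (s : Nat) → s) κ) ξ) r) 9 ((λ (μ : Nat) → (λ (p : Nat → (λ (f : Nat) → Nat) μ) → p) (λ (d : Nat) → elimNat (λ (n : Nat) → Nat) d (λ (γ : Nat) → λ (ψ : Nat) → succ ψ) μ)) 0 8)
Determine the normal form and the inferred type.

reduced normal form:
  72
inferred type:
  Nat
observation: the first redex contracted is a beta-redex; the normal form is reached in 318 normal-order steps.


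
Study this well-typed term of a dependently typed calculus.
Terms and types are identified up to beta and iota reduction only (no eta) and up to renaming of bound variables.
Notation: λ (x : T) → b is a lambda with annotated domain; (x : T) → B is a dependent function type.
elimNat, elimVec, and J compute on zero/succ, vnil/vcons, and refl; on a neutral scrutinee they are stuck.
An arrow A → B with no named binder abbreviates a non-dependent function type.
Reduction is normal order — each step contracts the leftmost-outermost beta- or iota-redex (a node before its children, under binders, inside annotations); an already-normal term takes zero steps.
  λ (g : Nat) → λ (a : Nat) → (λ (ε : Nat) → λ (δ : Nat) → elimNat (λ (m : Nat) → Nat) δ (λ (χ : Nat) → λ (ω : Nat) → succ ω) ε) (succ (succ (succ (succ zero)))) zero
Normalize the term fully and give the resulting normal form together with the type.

reduced normal form:
  λ (g : Nat) → λ (a : Nat) → succ (succ (succ (succ zero)))
type:
  Nat → Nat → Nat
observation: 15 normal-order steps separate the term from its normal form.


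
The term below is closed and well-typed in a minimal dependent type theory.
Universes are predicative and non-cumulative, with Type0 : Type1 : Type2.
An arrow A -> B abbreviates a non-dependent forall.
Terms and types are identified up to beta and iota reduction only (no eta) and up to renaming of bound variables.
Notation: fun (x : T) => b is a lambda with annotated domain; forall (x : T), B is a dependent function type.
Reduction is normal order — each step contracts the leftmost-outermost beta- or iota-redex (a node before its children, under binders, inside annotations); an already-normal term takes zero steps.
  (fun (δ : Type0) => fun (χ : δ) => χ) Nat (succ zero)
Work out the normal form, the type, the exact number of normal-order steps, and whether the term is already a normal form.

normal form:
  succ zero
type:
  Nat
reduction steps (normal order): 2
term was already normal: no
first contracted redex: a beta-redex


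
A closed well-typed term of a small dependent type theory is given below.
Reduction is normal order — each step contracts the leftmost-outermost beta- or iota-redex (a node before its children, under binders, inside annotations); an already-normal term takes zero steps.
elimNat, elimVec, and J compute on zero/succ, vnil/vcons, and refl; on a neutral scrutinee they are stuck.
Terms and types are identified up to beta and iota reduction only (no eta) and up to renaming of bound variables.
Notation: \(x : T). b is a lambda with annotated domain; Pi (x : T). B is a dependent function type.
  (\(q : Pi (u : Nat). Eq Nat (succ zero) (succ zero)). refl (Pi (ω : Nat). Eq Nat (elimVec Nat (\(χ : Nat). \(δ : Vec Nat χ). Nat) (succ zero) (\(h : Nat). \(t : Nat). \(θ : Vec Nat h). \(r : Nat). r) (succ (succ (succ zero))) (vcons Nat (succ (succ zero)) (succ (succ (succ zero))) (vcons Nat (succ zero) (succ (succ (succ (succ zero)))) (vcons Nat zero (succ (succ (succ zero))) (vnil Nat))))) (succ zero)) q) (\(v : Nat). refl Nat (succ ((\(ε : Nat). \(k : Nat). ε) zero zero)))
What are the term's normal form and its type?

reduced normal form:
  refl (Pi (q : Nat). Eq Nat (succ zero) (succ zero)) (\(u : Nat). refl Nat (succ zero))
inferred type:
  Eq (Pi (q : Nat). Eq Nat (succ zero) (succ zero)) (\(u : Nat). refl Nat (succ zero)) (\(ω : Nat). refl Nat (succ zero))


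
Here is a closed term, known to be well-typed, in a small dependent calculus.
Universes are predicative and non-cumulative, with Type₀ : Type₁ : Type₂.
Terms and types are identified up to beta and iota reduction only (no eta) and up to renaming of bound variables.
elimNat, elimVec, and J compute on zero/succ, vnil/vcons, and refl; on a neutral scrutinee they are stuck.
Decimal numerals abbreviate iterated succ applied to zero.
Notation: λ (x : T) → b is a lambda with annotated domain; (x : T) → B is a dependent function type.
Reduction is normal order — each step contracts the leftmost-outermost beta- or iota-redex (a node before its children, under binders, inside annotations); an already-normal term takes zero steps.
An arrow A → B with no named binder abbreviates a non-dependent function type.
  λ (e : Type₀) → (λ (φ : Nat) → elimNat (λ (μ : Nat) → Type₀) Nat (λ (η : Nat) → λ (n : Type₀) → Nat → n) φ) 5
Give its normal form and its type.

reduced normal form:
  λ (e : Type₀) → Nat → Nat → Nat → Nat → Nat → Nat
the term's type:
  Type₀ → Type₀
observation: the first redex contracted is a beta-redex; the normal form is reached in 17 normal-order steps.


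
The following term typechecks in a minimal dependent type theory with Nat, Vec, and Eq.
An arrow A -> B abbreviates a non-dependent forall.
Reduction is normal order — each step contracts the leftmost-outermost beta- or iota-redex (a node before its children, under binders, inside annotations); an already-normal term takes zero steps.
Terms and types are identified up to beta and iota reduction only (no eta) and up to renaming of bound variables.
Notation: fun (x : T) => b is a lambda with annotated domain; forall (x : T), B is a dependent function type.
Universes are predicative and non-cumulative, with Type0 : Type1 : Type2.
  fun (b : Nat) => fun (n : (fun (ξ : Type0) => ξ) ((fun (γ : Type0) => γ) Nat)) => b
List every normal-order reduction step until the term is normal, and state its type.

normal-order reduction sequence:
  fun (b : Nat) => fun (n : (fun (ξ : Type0) => ξ) ((fun (γ : Type0) => γ) Nat)) => b
  ~> fun (b : Nat) => fun (n : (fun (ξ : Type0) => ξ) Nat) => b
  ~> fun (b : Nat) => fun (n : Nat) => b
the term's type:
  Nat -> Nat -> Nat


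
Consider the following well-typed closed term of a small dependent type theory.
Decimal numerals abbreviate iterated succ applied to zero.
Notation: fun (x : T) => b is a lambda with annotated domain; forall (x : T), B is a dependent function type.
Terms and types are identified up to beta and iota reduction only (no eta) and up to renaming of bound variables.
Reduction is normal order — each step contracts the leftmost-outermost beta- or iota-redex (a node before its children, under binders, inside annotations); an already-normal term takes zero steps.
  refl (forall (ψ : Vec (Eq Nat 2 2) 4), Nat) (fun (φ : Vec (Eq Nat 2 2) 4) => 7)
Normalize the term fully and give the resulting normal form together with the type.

reduced normal form:
  refl (forall (ψ : Vec (Eq Nat 2 2) 4), Nat) (fun (φ : Vec (Eq Nat 2 2) 4) => 7)
the term's type:
  Eq (forall (ψ : Vec (Eq Nat 2 2) 4), Nat) (fun (φ : Vec (Eq Nat 2 2) 4) => 7) (fun (t : Vec (Eq Nat 2 2) 4) => 7)
observation: no redex remains anywhere in the term; it is its own normal form.


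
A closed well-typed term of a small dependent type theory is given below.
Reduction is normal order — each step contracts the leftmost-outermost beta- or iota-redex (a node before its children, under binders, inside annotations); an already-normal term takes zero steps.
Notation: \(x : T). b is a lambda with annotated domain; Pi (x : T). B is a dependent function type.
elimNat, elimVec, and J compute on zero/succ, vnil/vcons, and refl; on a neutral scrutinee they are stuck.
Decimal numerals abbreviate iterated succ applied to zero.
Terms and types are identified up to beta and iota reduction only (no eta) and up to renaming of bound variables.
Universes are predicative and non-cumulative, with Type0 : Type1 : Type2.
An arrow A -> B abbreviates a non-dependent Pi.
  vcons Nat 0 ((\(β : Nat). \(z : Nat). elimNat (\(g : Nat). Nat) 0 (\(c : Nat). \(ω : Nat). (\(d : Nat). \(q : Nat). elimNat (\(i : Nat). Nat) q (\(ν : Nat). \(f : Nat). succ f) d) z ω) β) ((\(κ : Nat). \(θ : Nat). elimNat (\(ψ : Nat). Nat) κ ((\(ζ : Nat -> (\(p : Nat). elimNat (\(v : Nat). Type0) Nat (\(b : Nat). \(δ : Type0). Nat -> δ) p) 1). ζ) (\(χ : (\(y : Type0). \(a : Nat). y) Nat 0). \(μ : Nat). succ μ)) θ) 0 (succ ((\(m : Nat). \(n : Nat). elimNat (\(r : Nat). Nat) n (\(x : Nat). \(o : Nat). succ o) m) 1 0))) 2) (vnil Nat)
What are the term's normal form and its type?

reduced normal form:
  vcons Nat 0 4 (vnil Nat)
type:
  Vec Nat 1
observation: 37 normal-order steps normalize the term, beginning with a beta-redex.


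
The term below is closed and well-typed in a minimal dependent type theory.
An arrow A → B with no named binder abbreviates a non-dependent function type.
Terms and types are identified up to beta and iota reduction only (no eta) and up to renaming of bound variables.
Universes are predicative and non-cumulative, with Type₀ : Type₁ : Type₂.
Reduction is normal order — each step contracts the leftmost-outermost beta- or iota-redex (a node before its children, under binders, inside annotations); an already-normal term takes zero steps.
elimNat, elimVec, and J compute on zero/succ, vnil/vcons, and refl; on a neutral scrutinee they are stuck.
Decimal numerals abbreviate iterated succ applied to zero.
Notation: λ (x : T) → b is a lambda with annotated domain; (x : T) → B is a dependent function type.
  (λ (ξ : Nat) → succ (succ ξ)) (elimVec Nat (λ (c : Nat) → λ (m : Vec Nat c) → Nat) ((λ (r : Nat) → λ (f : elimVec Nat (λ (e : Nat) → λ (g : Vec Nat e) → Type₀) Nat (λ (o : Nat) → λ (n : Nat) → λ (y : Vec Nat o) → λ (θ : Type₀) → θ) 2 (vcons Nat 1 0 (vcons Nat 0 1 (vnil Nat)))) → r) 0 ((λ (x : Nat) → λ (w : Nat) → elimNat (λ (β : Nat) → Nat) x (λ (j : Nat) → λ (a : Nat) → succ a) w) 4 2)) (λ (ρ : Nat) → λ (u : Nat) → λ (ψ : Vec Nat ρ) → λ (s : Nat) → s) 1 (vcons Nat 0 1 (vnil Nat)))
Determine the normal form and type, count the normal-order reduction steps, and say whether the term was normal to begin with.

normal form:
  2
inferred type:
  Nat
normal-order step count: 9
already normal: no
first redex: a beta-redex


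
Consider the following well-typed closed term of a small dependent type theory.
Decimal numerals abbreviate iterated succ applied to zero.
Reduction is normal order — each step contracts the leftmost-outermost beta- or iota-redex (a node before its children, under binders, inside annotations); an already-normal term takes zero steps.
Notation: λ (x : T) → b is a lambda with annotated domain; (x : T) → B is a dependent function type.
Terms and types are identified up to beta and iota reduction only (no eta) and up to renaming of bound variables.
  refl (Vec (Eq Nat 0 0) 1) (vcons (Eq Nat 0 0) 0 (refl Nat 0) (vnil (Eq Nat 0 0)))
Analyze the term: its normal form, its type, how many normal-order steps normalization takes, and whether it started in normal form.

reduced normal form:
  refl (Vec (Eq Nat 0 0) 1) (vcons (Eq Nat 0 0) 0 (refl Nat 0) (vnil (Eq Nat 0 0)))
type:
  Eq (Vec (Eq Nat 0 0) 1) (vcons (Eq Nat 0 0) 0 (refl Nat 0) (vnil (Eq Nat 0 0))) (vcons (Eq Nat 0 0) 0 (refl Nat 0) (vnil (Eq Nat 0 0)))
reduction steps (normal order): 0
started in normal form: yes


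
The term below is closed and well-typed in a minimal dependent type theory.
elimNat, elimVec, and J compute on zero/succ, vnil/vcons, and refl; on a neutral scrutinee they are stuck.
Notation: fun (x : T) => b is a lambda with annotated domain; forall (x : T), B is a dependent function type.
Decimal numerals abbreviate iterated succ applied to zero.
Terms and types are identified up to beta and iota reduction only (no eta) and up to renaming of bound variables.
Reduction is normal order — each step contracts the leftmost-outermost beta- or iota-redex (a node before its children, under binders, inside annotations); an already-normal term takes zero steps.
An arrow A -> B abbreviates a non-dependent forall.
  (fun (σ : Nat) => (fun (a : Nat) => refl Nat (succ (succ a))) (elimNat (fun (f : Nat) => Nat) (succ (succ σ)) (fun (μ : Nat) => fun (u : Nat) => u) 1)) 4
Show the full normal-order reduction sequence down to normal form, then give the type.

normal-order reduction:
  (fun (σ : Nat) => (fun (a : Nat) => refl Nat (succ (succ a))) (elimNat (fun (f : Nat) => Nat) (succ (succ σ)) (fun (μ : Nat) => fun (u : Nat) => u) 1)) 4
  ~> (fun (σ : Nat) => refl Nat (succ (succ σ))) (elimNat (fun (a : Nat) => Nat) 6 (fun (f : Nat) => fun (μ : Nat) => μ) 1)
  ~> refl Nat (succ (succ (elimNat (fun (σ : Nat) => Nat) 6 (fun (a : Nat) => fun (f : Nat) => f) 1)))
  ~> refl Nat (succ (succ ((fun (σ : Nat) => fun (a : Nat) => a) 0 (elimNat (fun (f : Nat) => Nat) 6 (fun (μ : Nat) => fun (u : Nat) => u) 0))))
  ~> refl Nat (succ (succ ((fun (σ : Nat) => σ) (elimNat (fun (a : Nat) => Nat) 6 (fun (f : Nat) => fun (μ : Nat) => μ) 0))))
  ~> refl Nat (succ (succ (elimNat (fun (σ : Nat) => Nat) 6 (fun (a : Nat) => fun (f : Nat) => f) 0)))
  ~> refl Nat 8
inferred type:
  Eq Nat 8 8


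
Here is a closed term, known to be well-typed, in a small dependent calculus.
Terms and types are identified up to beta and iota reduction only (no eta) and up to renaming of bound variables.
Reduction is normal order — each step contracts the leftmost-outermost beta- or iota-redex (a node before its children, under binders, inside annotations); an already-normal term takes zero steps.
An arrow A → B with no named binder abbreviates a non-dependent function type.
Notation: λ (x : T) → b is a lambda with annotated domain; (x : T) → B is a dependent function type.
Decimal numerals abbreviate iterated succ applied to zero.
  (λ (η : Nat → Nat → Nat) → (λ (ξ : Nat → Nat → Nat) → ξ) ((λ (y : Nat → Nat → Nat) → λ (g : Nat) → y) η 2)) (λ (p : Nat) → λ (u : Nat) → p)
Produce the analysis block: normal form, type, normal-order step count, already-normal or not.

resulting normal form:
  λ (η : Nat) → λ (ξ : Nat) → η
the term's type:
  Nat → Nat → Nat
normal-order step count: 4
started in normal form: no
first contracted redex: a beta-redex


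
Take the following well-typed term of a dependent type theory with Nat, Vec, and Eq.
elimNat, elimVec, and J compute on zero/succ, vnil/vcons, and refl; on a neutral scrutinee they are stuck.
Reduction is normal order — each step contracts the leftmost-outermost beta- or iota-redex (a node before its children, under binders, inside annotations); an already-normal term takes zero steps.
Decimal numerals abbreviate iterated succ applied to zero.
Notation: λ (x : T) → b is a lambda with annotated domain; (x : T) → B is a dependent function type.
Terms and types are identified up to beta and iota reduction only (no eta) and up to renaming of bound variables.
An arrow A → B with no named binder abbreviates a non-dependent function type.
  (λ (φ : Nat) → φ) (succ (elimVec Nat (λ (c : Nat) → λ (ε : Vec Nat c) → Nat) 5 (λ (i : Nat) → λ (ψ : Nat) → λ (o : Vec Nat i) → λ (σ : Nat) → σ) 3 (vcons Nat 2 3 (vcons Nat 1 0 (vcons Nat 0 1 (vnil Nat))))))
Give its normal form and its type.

normal form:
  6
inferred type:
  Nat
observation: the term reaches its normal form after 17 normal-order steps.


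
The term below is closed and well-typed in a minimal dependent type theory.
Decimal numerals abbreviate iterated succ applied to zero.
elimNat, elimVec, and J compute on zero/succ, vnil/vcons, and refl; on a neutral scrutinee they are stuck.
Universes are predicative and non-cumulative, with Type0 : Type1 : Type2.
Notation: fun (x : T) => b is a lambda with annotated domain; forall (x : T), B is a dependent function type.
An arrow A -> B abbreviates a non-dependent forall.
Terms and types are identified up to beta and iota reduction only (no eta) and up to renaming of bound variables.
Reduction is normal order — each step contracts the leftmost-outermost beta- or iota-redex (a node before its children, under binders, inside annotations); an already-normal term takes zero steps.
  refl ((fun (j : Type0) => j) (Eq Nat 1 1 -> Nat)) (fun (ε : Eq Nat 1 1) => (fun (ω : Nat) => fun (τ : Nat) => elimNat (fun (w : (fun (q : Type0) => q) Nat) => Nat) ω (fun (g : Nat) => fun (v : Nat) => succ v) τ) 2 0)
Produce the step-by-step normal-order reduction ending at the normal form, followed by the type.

reduction (normal order):
  refl ((fun (j : Type0) => j) (Eq Nat 1 1 -> Nat)) (fun (ε : Eq Nat 1 1) => (fun (ω : Nat) => fun (τ : Nat) => elimNat (fun (w : (fun (q : Type0) => q) Nat) => Nat) ω (fun (g : Nat) => fun (v : Nat) => succ v) τ) 2 0)
  ~> refl (Eq Nat 1 1 -> Nat) (fun (j : Eq Nat 1 1) => (fun (ε : Nat) => fun (ω : Nat) => elimNat (fun (τ : (fun (w : Type0) => w) Nat) => Nat) ε (fun (q : Nat) => fun (g : Nat) => succ g) ω) 2 0)
  ~> refl (Eq Nat 1 1 -> Nat) (fun (j : Eq Nat 1 1) => (fun (ε : Nat) => elimNat (fun (ω : (fun (τ : Type0) => τ) Nat) => Nat) 2 (fun (w : Nat) => fun (q : Nat) => succ q) ε) 0)
  ~> refl (Eq Nat 1 1 -> Nat) (fun (j : Eq Nat 1 1) => elimNat (fun (ε : (fun (ω : Type0) => ω) Nat) => Nat) 2 (fun (τ : Nat) => fun (w : Nat) => succ w) 0)
  ~> refl (Eq Nat 1 1 -> Nat) (fun (j : Eq Nat 1 1) => 2)
the term's type:
  Eq (Eq Nat 1 1 -> Nat) (fun (j : Eq Nat 1 1) => 2) (fun (ε : Eq Nat 1 1) => 2)


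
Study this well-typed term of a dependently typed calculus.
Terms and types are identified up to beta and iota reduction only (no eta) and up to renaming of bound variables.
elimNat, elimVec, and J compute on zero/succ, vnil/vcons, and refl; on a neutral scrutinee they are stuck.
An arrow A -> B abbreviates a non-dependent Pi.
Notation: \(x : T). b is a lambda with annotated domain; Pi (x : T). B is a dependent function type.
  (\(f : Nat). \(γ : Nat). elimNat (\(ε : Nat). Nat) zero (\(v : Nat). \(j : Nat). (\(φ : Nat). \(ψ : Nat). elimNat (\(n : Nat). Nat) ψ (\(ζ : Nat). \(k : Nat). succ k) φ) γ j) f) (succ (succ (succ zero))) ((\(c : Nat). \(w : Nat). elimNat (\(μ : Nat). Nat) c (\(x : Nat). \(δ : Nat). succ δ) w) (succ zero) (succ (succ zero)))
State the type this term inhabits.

inferred type:
  Nat


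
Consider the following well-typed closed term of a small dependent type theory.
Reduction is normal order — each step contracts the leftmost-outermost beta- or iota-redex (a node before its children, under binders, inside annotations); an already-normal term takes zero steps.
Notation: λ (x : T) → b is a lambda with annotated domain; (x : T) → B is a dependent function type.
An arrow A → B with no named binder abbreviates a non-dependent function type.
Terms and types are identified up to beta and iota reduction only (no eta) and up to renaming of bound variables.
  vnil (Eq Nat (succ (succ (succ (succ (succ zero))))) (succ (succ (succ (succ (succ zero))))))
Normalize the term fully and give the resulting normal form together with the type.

normal form:
  vnil (Eq Nat (succ (succ (succ (succ (succ zero))))) (succ (succ (succ (succ (succ zero))))))
type:
  Vec (Eq Nat (succ (succ (succ (succ (succ zero))))) (succ (succ (succ (succ (succ zero)))))) zero
observation: no redex remains anywhere in the term; it is its own normal form.


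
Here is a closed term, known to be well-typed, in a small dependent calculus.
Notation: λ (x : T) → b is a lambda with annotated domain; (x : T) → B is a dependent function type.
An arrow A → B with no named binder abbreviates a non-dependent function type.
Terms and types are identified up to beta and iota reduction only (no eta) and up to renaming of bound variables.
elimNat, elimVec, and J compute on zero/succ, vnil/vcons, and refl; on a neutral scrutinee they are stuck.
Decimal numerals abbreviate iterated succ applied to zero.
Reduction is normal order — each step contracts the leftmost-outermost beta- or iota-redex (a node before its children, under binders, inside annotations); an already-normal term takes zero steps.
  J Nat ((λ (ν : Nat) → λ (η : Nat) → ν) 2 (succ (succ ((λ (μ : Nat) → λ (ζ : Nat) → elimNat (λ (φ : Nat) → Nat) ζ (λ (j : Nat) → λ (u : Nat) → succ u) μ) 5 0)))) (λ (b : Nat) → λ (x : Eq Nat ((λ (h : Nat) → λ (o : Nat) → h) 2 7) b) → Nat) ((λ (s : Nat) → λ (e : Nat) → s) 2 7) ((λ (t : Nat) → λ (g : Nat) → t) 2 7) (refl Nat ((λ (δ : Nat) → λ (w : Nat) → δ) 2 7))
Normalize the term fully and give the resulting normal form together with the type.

reduced normal form:
  2
the term's type:
  Nat
observation: the first redex contracted is a J iota-redex; the normal form is reached in 3 normal-order steps.


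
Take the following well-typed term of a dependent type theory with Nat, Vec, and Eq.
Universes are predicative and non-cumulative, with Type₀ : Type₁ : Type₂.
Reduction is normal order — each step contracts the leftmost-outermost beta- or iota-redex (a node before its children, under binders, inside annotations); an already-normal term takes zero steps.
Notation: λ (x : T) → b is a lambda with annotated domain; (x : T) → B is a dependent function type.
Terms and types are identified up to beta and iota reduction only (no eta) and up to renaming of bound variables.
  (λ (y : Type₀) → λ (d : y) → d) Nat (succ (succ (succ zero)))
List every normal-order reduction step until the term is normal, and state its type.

reduction (normal order):
  (λ (y : Type₀) → λ (d : y) → d) Nat (succ (succ (succ zero)))
  ~> (λ (y : Nat) → y) (succ (succ (succ zero)))
  ~> succ (succ (succ zero))
inferred type:
  Nat


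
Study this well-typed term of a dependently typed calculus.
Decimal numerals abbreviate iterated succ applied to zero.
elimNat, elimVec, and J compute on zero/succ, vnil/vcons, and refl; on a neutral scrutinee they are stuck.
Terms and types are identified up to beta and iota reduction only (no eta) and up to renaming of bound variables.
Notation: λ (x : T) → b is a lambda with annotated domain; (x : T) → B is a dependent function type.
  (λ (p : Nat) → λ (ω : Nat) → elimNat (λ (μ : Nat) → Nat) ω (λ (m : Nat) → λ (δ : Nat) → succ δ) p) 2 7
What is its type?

inferred type:
  Nat


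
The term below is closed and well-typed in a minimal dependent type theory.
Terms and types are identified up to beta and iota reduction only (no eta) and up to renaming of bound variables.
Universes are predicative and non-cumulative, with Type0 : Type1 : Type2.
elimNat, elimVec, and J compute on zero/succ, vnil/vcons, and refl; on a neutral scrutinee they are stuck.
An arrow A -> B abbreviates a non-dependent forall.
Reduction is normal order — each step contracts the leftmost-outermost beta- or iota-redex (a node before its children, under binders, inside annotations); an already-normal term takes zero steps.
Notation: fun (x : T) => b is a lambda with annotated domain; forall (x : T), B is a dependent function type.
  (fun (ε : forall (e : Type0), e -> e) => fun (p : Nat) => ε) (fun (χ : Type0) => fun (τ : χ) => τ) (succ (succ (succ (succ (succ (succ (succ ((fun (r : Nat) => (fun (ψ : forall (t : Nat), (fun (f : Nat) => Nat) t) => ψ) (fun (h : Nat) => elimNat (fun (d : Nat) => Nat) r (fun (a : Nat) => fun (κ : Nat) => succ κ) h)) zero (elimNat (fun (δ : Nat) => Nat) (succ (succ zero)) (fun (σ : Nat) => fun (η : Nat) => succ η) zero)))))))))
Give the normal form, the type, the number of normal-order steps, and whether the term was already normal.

normal form:
  fun (ε : Type0) => fun (e : ε) => e
type:
  forall (ε : Type0), ε -> ε
normal-order step count: 2
already normal: no
first contracted redex: a beta-redex


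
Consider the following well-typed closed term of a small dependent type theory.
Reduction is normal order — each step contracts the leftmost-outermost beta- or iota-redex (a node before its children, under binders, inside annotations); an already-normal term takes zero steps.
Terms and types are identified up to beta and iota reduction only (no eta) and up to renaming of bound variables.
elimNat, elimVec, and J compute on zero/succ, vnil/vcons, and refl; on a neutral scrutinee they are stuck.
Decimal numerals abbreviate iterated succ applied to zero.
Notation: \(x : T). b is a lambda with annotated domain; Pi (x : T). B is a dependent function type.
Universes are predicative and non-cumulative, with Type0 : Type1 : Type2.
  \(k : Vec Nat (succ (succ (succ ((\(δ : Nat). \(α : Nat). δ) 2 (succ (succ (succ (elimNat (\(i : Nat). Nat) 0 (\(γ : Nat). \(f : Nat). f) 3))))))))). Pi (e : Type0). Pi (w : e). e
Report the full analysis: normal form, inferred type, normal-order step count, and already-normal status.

resulting normal form:
  \(k : Vec Nat 5). Pi (δ : Type0). Pi (α : δ). δ
inferred type:
  Pi (k : Vec Nat 5). Type1
reduction steps (normal order): 2
term was already normal: no
first contracted redex: a beta-redex


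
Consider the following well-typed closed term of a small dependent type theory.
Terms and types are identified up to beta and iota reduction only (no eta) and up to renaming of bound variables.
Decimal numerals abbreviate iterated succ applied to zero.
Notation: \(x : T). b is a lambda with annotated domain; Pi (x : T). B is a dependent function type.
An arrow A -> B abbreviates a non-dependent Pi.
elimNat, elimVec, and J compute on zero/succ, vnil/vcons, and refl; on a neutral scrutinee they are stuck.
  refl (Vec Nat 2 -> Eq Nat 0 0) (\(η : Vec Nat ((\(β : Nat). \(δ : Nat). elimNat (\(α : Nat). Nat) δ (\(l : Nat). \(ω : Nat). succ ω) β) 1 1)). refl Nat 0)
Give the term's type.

inferred type:
  Eq (Vec Nat 2 -> Eq Nat 0 0) (\(η : Vec Nat 2). refl Nat 0) (\(β : Vec Nat 2). refl Nat 0)


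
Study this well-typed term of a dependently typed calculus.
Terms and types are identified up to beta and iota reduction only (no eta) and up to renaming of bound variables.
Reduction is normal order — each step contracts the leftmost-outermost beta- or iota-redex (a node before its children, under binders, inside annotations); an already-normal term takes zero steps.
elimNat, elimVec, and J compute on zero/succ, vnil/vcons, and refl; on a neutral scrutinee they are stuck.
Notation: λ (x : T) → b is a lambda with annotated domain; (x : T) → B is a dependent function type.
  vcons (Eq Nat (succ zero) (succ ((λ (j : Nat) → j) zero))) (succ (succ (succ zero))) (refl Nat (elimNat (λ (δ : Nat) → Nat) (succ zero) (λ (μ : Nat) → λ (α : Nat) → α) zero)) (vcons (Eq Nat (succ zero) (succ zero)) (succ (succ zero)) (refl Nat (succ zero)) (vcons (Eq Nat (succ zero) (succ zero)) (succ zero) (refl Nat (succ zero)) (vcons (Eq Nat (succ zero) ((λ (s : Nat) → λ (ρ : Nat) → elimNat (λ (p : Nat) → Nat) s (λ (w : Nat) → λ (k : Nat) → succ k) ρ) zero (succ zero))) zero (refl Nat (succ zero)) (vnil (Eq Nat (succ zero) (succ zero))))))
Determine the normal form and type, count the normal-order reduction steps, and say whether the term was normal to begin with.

resulting normal form:
  vcons (Eq Nat (succ zero) (succ zero)) (succ (succ (succ zero))) (refl Nat (succ zero)) (vcons (Eq Nat (succ zero) (succ zero)) (succ (succ zero)) (refl Nat (succ zero)) (vcons (Eq Nat (succ zero) (succ zero)) (succ zero) (refl Nat (succ zero)) (vcons (Eq Nat (succ zero) (succ zero)) zero (refl Nat (succ zero)) (vnil (Eq Nat (succ zero) (succ zero))))))
inferred type:
  Vec (Eq Nat (succ zero) (succ zero)) (succ (succ (succ (succ zero))))
normal-order step count: 8
term was already normal: no
first contracted redex: a beta-redex


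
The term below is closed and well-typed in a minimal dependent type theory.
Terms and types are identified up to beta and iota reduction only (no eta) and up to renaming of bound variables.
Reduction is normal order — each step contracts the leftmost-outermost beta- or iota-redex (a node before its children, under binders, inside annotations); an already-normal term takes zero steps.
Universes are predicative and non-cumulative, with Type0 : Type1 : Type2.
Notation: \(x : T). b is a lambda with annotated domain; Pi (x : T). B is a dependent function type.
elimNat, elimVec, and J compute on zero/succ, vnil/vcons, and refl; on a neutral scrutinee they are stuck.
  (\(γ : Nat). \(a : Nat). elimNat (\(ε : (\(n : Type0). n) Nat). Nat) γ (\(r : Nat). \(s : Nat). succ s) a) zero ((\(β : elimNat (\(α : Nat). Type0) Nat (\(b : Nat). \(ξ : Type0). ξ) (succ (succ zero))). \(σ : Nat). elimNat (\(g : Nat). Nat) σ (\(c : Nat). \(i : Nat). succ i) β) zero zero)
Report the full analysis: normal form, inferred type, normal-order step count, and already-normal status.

reduced normal form:
  zero
type:
  Nat
steps to reach normal form (normal order): 7
term was already normal: no
first redex: a beta-redex


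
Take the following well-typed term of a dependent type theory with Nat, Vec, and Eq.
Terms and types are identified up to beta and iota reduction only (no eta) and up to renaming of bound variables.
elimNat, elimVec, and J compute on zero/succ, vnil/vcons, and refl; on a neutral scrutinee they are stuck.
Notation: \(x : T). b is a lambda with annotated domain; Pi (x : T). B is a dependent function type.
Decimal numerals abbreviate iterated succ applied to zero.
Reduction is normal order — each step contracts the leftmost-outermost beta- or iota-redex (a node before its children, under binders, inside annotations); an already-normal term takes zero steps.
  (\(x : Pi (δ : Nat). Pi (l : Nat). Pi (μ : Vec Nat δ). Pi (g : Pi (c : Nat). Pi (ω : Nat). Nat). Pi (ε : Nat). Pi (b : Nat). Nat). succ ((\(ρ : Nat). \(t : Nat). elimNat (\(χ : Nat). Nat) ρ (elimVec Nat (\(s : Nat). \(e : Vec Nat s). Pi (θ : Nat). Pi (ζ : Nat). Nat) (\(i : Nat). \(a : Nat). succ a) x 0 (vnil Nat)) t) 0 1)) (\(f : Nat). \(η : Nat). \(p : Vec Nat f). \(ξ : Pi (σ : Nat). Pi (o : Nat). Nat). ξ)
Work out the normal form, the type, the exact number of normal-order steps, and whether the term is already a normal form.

normal form:
  2
the term's type:
  Nat
reduction steps (normal order): 8
already normal: no
first contracted redex: a beta-redex


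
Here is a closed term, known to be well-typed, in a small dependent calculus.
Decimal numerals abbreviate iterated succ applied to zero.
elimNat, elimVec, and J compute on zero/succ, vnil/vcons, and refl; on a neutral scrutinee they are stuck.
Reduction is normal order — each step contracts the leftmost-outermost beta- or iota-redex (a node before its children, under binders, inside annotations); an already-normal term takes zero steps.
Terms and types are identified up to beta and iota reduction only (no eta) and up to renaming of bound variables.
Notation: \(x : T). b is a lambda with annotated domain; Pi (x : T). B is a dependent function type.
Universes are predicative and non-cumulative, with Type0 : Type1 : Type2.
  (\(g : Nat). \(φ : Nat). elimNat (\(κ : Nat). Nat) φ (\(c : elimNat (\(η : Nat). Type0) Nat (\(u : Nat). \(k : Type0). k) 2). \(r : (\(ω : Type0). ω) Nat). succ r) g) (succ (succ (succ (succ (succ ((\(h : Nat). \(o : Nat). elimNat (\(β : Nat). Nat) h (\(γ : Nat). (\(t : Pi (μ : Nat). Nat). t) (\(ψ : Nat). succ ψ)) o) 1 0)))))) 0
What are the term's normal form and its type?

normal form:
  6
type:
  Nat
observation: reduction starts at a beta-redex, and 32 normal-order steps reach the normal form.


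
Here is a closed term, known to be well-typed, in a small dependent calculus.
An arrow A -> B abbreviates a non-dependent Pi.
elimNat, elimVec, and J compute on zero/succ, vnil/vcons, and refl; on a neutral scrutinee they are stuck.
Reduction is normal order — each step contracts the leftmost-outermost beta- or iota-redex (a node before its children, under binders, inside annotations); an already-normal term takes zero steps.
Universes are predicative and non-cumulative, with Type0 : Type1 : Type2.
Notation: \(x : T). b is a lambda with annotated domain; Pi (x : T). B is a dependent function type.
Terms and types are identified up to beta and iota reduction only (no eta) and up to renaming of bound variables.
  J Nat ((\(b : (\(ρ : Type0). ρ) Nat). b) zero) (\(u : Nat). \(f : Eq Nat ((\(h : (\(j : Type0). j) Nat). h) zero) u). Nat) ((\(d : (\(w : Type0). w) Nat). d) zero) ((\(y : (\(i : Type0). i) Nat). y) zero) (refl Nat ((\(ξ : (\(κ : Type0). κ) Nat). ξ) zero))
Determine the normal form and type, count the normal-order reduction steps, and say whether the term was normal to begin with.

reduced normal form:
  zero
type:
  Nat
normal-order step count: 2
term was already normal: no
first redex: a J iota-redex


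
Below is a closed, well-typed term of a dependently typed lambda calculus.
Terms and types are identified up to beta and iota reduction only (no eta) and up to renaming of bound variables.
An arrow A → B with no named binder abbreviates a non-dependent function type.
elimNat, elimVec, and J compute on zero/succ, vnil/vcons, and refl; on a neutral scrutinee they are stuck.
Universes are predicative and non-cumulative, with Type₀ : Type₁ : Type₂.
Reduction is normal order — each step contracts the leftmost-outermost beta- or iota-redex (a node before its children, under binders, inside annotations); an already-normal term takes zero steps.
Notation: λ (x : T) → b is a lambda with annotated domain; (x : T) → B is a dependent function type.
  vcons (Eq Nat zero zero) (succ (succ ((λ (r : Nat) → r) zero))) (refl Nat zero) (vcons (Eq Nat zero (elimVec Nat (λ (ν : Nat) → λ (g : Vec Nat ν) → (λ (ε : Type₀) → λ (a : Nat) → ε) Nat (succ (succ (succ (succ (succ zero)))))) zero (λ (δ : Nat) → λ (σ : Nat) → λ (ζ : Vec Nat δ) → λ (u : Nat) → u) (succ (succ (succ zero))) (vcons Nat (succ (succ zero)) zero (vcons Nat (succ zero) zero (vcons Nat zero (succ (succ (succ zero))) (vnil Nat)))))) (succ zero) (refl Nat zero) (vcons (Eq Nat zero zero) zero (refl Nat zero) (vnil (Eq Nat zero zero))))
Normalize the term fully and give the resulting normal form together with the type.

normal form:
  vcons (Eq Nat zero zero) (succ (succ zero)) (refl Nat zero) (vcons (Eq Nat zero zero) (succ zero) (refl Nat zero) (vcons (Eq Nat zero zero) zero (refl Nat zero) (vnil (Eq Nat zero zero))))
the term's type:
  Vec (Eq Nat zero zero) (succ (succ (succ zero)))
observation: contracting a beta-redex first, the term normalizes in 17 steps.


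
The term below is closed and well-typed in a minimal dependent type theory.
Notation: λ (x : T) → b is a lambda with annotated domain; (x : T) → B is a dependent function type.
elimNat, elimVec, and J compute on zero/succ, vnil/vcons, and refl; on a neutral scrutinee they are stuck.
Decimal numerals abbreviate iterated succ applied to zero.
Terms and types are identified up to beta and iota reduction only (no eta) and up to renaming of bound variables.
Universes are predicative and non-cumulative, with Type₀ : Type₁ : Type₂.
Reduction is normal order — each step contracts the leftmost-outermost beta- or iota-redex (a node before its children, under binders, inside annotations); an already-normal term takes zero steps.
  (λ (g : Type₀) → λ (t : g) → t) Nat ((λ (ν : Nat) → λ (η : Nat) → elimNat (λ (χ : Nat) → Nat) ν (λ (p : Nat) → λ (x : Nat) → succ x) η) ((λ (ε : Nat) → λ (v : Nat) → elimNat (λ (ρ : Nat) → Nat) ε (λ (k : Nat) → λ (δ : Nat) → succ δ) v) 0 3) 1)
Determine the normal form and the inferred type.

normal form:
  4
the term's type:
  Nat
observation: reduction starts at a beta-redex, and 20 normal-order steps reach the normal form.


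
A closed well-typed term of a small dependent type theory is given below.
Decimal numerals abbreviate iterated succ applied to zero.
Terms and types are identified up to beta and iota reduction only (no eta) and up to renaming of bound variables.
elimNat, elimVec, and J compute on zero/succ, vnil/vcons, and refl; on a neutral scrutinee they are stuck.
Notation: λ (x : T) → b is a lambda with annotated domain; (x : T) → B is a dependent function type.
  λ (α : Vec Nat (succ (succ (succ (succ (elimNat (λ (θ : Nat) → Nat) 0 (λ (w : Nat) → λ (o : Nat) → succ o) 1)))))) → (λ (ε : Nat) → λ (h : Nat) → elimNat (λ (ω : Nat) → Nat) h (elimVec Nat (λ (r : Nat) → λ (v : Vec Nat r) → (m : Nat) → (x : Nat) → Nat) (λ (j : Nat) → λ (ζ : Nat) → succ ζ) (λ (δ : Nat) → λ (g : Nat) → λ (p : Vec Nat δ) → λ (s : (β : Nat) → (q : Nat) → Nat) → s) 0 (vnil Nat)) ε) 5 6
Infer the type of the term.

the term's type:
  (α : Vec Nat 5) → Nat
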